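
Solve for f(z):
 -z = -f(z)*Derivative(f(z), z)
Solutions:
 f(z) = -sqrt(C1 + z^2)
 f(z) = sqrt(C1 + z^2)


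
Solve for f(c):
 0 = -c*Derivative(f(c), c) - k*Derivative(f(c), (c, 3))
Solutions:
 f(c) = C1 + Integral(C2*airyai(c*(-1/k)^(1/3)) + C3*airybi(c*(-1/k)^(1/3)), c)


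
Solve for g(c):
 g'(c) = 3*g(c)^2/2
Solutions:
 g(c) = -2/(C1 + 3*c)


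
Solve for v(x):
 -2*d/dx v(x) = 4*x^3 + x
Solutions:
 v(x) = C1 - x^4/2 - x^2/4


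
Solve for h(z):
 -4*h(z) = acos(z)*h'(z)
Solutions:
 h(z) = C1*exp(-4*Integral(1/acos(z), z))


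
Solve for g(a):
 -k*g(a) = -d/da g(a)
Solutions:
 g(a) = C1*exp(a*k)


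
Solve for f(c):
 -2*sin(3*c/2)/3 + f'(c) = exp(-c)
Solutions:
 f(c) = C1 - 4*cos(3*c/2)/9 - exp(-c)


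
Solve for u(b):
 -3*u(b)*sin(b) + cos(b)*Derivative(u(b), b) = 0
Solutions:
 u(b) = C1/cos(b)^3


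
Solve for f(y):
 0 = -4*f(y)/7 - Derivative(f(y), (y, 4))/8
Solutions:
 f(y) = (C1*sin(14^(3/4)*y/7) + C2*cos(14^(3/4)*y/7))*exp(-14^(3/4)*y/7) + (C3*sin(14^(3/4)*y/7) + C4*cos(14^(3/4)*y/7))*exp(14^(3/4)*y/7)


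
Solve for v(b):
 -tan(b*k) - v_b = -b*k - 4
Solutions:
 v(b) = C1 + b^2*k/2 + 4*b - Piecewise((-log(cos(b*k))/k, Ne(k, 0)), (0, True))


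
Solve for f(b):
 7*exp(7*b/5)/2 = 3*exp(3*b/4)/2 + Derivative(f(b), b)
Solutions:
 f(b) = C1 + 5*exp(7*b/5)/2 - 2*exp(3*b/4)


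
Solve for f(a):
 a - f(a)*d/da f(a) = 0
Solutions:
 f(a) = -sqrt(C1 + a^2)
 f(a) = sqrt(C1 + a^2)


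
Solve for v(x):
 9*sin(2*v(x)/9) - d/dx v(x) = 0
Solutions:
 -9*x + 9*log(cos(2*v(x)/9) - 1)/4 - 9*log(cos(2*v(x)/9) + 1)/4 = C1


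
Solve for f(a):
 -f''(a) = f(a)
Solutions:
 f(a) = C1*sin(a) + C2*cos(a)


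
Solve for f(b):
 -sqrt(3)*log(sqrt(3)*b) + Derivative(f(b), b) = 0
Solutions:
 f(b) = C1 + sqrt(3)*b*log(b) - sqrt(3)*b + sqrt(3)*b*log(3)/2


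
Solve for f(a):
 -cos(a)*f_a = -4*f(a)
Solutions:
 f(a) = C1*(sin(a)^2 + 2*sin(a) + 1)/(sin(a)^2 - 2*sin(a) + 1)


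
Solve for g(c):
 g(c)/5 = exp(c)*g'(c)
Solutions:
 g(c) = C1*exp(-exp(-c)/5)


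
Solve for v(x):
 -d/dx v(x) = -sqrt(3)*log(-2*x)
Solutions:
 v(x) = C1 + sqrt(3)*x*log(-x) + sqrt(3)*x*(-1 + log(2))


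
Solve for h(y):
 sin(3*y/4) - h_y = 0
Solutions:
 h(y) = C1 - 4*cos(3*y/4)/3


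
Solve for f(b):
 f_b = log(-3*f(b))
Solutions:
 -Integral(1/(log(-_y) + log(3)), (_y, f(b))) = C1 - b


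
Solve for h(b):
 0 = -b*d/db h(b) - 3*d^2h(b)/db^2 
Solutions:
 h(b) = C1 + C2*erf(sqrt(6)*b/6)


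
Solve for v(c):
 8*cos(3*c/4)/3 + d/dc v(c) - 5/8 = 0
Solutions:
 v(c) = C1 + 5*c/8 - 32*sin(3*c/4)/9


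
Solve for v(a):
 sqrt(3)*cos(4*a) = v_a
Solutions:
 v(a) = C1 + sqrt(3)*sin(4*a)/4


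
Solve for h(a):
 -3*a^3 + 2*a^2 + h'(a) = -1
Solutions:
 h(a) = C1 + 3*a^4/4 - 2*a^3/3 - a


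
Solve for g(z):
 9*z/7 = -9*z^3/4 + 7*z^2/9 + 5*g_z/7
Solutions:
 g(z) = C1 + 63*z^4/80 - 49*z^3/135 + 9*z^2/10


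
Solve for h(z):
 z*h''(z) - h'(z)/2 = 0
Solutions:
 h(z) = C1 + C2*z^(3/2)


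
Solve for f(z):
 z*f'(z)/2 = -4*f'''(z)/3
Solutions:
 f(z) = C1 + Integral(C2*airyai(-3^(1/3)*z/2) + C3*airybi(-3^(1/3)*z/2), z)


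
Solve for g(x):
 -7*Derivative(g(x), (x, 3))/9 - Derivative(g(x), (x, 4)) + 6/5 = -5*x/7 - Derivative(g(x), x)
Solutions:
 g(x) = C1 + C2*exp(-x*(98*2^(1/3)/(81*sqrt(54933) + 18997)^(1/3) + 28 + 2^(2/3)*(81*sqrt(54933) + 18997)^(1/3))/108)*sin(2^(1/3)*sqrt(3)*x*(-2^(1/3)*(81*sqrt(54933) + 18997)^(1/3) + 98/(81*sqrt(54933) + 18997)^(1/3))/108) + C3*exp(-x*(98*2^(1/3)/(81*sqrt(54933) + 18997)^(1/3) + 28 + 2^(2/3)*(81*sqrt(54933) + 18997)^(1/3))/108)*cos(2^(1/3)*sqrt(3)*x*(-2^(1/3)*(81*sqrt(54933) + 18997)^(1/3) + 98/(81*sqrt(54933) + 18997)^(1/3))/108) + C4*exp(x*(-14 + 98*2^(1/3)/(81*sqrt(54933) + 18997)^(1/3) + 2^(2/3)*(81*sqrt(54933) + 18997)^(1/3))/54) - 5*x^2/14 - 6*x/5


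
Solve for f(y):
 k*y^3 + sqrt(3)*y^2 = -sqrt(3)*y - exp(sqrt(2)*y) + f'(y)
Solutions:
 f(y) = C1 + k*y^4/4 + sqrt(3)*y^3/3 + sqrt(3)*y^2/2 + sqrt(2)*exp(sqrt(2)*y)/2


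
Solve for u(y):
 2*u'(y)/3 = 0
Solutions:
 u(y) = C1


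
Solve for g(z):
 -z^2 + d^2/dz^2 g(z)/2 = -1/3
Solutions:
 g(z) = C1 + C2*z + z^4/6 - z^2/3


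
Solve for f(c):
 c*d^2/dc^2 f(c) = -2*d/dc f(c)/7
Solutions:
 f(c) = C1 + C2*c^(5/7)


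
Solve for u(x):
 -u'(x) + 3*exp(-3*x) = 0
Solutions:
 u(x) = C1 - exp(-3*x)


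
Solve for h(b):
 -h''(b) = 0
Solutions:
 h(b) = C1 + C2*b


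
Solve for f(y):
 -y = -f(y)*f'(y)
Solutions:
 f(y) = -sqrt(C1 + y^2)
 f(y) = sqrt(C1 + y^2)


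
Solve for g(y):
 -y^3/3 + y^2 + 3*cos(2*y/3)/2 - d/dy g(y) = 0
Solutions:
 g(y) = C1 - y^4/12 + y^3/3 + 9*sin(2*y/3)/4


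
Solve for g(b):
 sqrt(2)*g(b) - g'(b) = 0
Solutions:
 g(b) = C1*exp(sqrt(2)*b)


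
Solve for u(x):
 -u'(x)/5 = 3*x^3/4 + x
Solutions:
 u(x) = C1 - 15*x^4/16 - 5*x^2/2


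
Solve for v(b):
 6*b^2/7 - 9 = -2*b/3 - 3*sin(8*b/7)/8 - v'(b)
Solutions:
 v(b) = C1 - 2*b^3/7 - b^2/3 + 9*b + 21*cos(8*b/7)/64


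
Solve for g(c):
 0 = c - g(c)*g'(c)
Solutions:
 g(c) = -sqrt(C1 + c^2)
 g(c) = sqrt(C1 + c^2)


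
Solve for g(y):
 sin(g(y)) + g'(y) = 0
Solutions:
 g(y) = -acos((-C1 - exp(2*y))/(C1 - exp(2*y))) + 2*pi
 g(y) = acos((-C1 - exp(2*y))/(C1 - exp(2*y)))


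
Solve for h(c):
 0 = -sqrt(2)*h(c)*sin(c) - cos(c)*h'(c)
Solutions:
 h(c) = C1*cos(c)^(sqrt(2))


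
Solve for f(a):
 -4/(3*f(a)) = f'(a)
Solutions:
 f(a) = -sqrt(C1 - 24*a)/3
 f(a) = sqrt(C1 - 24*a)/3


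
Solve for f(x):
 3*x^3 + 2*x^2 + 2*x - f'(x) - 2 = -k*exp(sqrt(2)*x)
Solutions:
 f(x) = C1 + sqrt(2)*k*exp(sqrt(2)*x)/2 + 3*x^4/4 + 2*x^3/3 + x^2 - 2*x


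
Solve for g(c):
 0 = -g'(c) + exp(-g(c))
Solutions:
 g(c) = log(C1 + c)


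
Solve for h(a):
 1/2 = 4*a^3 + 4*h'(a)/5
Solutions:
 h(a) = C1 - 5*a^4/4 + 5*a/8


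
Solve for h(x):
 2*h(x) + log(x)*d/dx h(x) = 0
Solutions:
 h(x) = C1*exp(-2*li(x))


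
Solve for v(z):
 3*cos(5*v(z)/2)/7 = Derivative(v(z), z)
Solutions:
 -3*z/7 - log(sin(5*v(z)/2) - 1)/5 + log(sin(5*v(z)/2) + 1)/5 = C1


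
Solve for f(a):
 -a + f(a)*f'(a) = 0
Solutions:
 f(a) = -sqrt(C1 + a^2)
 f(a) = sqrt(C1 + a^2)


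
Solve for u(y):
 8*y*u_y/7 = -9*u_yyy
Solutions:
 u(y) = C1 + Integral(C2*airyai(-2*147^(1/3)*y/21) + C3*airybi(-2*147^(1/3)*y/21), y)


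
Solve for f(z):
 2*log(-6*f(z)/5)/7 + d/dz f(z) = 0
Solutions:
 7*Integral(1/(log(-_y) - log(5) + log(6)), (_y, f(z)))/2 = C1 - z


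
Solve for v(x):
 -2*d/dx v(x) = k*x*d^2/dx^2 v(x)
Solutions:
 v(x) = C1 + x^(((re(k) - 2)*re(k) + im(k)^2)/(re(k)^2 + im(k)^2))*(C2*sin(2*log(x)*Abs(im(k))/(re(k)^2 + im(k)^2)) + C3*cos(2*log(x)*im(k)/(re(k)^2 + im(k)^2)))


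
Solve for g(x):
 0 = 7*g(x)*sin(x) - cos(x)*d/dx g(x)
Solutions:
 g(x) = C1/cos(x)^7


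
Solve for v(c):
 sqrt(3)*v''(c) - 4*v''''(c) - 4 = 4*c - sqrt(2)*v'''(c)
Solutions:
 v(c) = C1 + C2*c + C3*exp(sqrt(2)*c*(1 - sqrt(1 + 8*sqrt(3)))/8) + C4*exp(sqrt(2)*c*(1 + sqrt(1 + 8*sqrt(3)))/8) + 2*sqrt(3)*c^3/9 + 2*c^2*(-sqrt(2) + sqrt(3))/3


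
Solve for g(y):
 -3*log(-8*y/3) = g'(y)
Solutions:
 g(y) = C1 - 3*y*log(-y) + 3*y*(-3*log(2) + 1 + log(3))


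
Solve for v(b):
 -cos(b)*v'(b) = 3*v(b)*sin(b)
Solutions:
 v(b) = C1*cos(b)^3


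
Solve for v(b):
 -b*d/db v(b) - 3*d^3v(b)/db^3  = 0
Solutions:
 v(b) = C1 + Integral(C2*airyai(-3^(2/3)*b/3) + C3*airybi(-3^(2/3)*b/3), b)


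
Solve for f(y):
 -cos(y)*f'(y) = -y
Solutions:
 f(y) = C1 + Integral(y/cos(y), y)


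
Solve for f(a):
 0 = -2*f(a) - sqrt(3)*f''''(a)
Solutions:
 f(a) = (C1*sin(2^(3/4)*3^(7/8)*a/6) + C2*cos(2^(3/4)*3^(7/8)*a/6))*exp(-2^(3/4)*3^(7/8)*a/6) + (C3*sin(2^(3/4)*3^(7/8)*a/6) + C4*cos(2^(3/4)*3^(7/8)*a/6))*exp(2^(3/4)*3^(7/8)*a/6)


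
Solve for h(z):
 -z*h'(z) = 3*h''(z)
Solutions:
 h(z) = C1 + C2*erf(sqrt(6)*z/6)


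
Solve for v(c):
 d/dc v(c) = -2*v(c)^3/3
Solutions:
 v(c) = -sqrt(6)*sqrt(-1/(C1 - 2*c))/2
 v(c) = sqrt(6)*sqrt(-1/(C1 - 2*c))/2


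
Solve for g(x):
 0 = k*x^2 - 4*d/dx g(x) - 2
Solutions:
 g(x) = C1 + k*x^3/12 - x/2


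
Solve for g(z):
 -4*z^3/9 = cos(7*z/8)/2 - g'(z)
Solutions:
 g(z) = C1 + z^4/9 + 4*sin(7*z/8)/7


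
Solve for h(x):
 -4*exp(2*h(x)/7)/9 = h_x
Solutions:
 h(x) = 7*log(-sqrt(-1/(C1 - 4*x))) - 7*log(2) + 7*log(3) + 7*log(14)/2
 h(x) = 7*log(-1/(C1 - 4*x))/2 - 7*log(2) + 7*log(3) + 7*log(14)/2


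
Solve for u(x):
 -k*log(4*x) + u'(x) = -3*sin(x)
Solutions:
 u(x) = C1 + k*x*(log(x) - 1) + 2*k*x*log(2) + 3*cos(x)


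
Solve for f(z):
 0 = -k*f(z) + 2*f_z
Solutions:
 f(z) = C1*exp(k*z/2)


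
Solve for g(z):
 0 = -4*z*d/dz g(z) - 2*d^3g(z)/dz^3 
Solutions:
 g(z) = C1 + Integral(C2*airyai(-2^(1/3)*z) + C3*airybi(-2^(1/3)*z), z)


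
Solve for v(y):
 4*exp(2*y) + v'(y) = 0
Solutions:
 v(y) = C1 - 2*exp(2*y)


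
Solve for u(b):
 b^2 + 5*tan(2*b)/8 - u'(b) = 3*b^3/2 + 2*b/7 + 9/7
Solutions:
 u(b) = C1 - 3*b^4/8 + b^3/3 - b^2/7 - 9*b/7 - 5*log(cos(2*b))/16


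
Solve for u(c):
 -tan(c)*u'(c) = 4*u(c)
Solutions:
 u(c) = C1/sin(c)^4


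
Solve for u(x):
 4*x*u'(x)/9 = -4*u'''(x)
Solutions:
 u(x) = C1 + Integral(C2*airyai(-3^(1/3)*x/3) + C3*airybi(-3^(1/3)*x/3), x)


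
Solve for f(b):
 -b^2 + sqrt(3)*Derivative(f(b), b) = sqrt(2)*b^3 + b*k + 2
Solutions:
 f(b) = C1 + sqrt(6)*b^4/12 + sqrt(3)*b^3/9 + sqrt(3)*b^2*k/6 + 2*sqrt(3)*b/3


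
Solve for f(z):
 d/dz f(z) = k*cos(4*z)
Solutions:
 f(z) = C1 + k*sin(4*z)/4


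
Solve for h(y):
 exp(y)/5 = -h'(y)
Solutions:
 h(y) = C1 - exp(y)/5


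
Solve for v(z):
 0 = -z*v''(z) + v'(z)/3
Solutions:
 v(z) = C1 + C2*z^(4/3)


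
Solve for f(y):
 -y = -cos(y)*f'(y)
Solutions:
 f(y) = C1 + Integral(y/cos(y), y)


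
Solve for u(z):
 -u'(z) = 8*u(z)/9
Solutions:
 u(z) = C1*exp(-8*z/9)


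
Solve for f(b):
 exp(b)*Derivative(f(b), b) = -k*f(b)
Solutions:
 f(b) = C1*exp(k*exp(-b))


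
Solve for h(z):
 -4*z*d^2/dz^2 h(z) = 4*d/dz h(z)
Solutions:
 h(z) = C1 + C2*log(z)


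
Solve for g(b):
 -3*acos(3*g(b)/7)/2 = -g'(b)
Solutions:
 Integral(1/acos(3*_y/7), (_y, g(b))) = C1 + 3*b/2


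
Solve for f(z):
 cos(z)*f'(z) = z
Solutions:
 f(z) = C1 + Integral(z/cos(z), z)


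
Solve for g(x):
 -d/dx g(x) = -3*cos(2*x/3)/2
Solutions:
 g(x) = C1 + 9*sin(2*x/3)/4


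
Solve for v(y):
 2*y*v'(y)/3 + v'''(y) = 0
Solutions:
 v(y) = C1 + Integral(C2*airyai(-2^(1/3)*3^(2/3)*y/3) + C3*airybi(-2^(1/3)*3^(2/3)*y/3), y)


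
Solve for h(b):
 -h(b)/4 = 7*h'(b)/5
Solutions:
 h(b) = C1*exp(-5*b/28)


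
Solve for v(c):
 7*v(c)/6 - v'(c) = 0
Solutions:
 v(c) = C1*exp(7*c/6)


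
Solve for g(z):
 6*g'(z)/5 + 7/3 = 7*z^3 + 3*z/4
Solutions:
 g(z) = C1 + 35*z^4/24 + 5*z^2/16 - 35*z/18


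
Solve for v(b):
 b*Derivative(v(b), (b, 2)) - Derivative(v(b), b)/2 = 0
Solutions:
 v(b) = C1 + C2*b^(3/2)


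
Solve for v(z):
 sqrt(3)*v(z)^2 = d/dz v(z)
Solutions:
 v(z) = -1/(C1 + sqrt(3)*z)


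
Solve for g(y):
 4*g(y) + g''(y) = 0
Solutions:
 g(y) = C1*sin(2*y) + C2*cos(2*y)


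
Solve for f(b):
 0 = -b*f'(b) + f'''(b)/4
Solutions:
 f(b) = C1 + Integral(C2*airyai(2^(2/3)*b) + C3*airybi(2^(2/3)*b), b)


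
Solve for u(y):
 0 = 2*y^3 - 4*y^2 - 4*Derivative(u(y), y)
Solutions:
 u(y) = C1 + y^4/8 - y^3/3


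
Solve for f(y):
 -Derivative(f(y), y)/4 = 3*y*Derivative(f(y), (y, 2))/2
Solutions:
 f(y) = C1 + C2*y^(5/6)


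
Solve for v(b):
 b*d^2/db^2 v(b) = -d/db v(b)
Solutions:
 v(b) = C1 + C2*log(b)


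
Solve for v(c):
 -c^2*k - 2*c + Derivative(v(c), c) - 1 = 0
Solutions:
 v(c) = C1 + c^3*k/3 + c^2 + c


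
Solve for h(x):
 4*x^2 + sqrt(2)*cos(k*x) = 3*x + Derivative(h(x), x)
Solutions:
 h(x) = C1 + 4*x^3/3 - 3*x^2/2 + sqrt(2)*sin(k*x)/k


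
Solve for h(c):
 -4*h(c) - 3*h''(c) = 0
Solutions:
 h(c) = C1*sin(2*sqrt(3)*c/3) + C2*cos(2*sqrt(3)*c/3)


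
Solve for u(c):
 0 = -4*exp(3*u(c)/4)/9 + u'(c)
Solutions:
 u(c) = 4*log(-1/(C1 + 4*c))/3 + 4*log(12)/3
 u(c) = 4*log((-1/(C1 + 4*c))^(1/3)*(-12^(1/3) - 2^(2/3)*3^(5/6)*I)/2)
 u(c) = 4*log((-1/(C1 + 4*c))^(1/3)*(-12^(1/3) + 2^(2/3)*3^(5/6)*I)/2)


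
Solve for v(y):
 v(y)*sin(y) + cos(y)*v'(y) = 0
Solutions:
 v(y) = C1*cos(y)


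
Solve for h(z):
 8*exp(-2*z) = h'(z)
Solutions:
 h(z) = C1 - 4*exp(-2*z)


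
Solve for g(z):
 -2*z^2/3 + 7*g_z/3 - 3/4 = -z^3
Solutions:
 g(z) = C1 - 3*z^4/28 + 2*z^3/21 + 9*z/28


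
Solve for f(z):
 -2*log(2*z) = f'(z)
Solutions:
 f(z) = C1 - 2*z*log(z) - z*log(4) + 2*z


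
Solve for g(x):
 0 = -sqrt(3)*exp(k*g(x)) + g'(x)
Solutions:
 g(x) = Piecewise((log(-1/(C1*k + sqrt(3)*k*x))/k, Ne(k, 0)), (nan, True))
 g(x) = Piecewise((C1 + sqrt(3)*x, Eq(k, 0)), (nan, True))


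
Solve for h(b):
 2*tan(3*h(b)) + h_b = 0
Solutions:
 h(b) = -asin(C1*exp(-6*b))/3 + pi/3
 h(b) = asin(C1*exp(-6*b))/3


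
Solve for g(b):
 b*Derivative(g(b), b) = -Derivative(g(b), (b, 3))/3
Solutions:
 g(b) = C1 + Integral(C2*airyai(-3^(1/3)*b) + C3*airybi(-3^(1/3)*b), b)


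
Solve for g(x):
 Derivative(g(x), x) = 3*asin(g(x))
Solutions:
 Integral(1/asin(_y), (_y, g(x))) = C1 + 3*x


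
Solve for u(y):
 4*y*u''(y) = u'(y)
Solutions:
 u(y) = C1 + C2*y^(5/4)


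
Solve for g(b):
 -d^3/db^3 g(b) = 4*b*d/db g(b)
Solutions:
 g(b) = C1 + Integral(C2*airyai(-2^(2/3)*b) + C3*airybi(-2^(2/3)*b), b)


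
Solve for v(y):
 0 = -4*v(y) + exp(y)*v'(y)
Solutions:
 v(y) = C1*exp(-4*exp(-y))


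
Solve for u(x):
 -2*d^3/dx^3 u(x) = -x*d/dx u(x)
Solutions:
 u(x) = C1 + Integral(C2*airyai(2^(2/3)*x/2) + C3*airybi(2^(2/3)*x/2), x)


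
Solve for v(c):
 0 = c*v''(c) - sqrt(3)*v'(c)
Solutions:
 v(c) = C1 + C2*c^(1 + sqrt(3))


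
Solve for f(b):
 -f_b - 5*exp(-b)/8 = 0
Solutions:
 f(b) = C1 + 5*exp(-b)/8


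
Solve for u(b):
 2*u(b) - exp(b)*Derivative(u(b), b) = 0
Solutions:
 u(b) = C1*exp(-2*exp(-b))


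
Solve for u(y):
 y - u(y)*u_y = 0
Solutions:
 u(y) = -sqrt(C1 + y^2)
 u(y) = sqrt(C1 + y^2)


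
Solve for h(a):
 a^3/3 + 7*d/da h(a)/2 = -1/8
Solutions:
 h(a) = C1 - a^4/42 - a/28


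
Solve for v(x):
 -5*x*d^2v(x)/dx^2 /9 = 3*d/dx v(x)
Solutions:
 v(x) = C1 + C2/x^(22/5)


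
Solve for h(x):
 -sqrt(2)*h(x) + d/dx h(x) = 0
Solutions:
 h(x) = C1*exp(sqrt(2)*x)


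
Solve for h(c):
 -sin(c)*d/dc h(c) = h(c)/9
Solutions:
 h(c) = C1*(cos(c) + 1)^(1/18)/(cos(c) - 1)^(1/18)


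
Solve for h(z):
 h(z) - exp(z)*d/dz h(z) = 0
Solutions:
 h(z) = C1*exp(-exp(-z))


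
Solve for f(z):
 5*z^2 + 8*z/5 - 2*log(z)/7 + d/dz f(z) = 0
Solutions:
 f(z) = C1 - 5*z^3/3 - 4*z^2/5 + 2*z*log(z)/7 - 2*z/7


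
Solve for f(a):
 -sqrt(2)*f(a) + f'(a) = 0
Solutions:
 f(a) = C1*exp(sqrt(2)*a)


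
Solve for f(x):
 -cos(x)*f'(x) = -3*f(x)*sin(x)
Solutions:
 f(x) = C1/cos(x)^3


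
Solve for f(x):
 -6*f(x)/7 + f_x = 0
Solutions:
 f(x) = C1*exp(6*x/7)


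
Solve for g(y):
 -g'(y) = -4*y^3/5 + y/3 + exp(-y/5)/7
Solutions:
 g(y) = C1 + y^4/5 - y^2/6 + 5*exp(-y/5)/7


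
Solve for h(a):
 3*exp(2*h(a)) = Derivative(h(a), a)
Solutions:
 h(a) = log(-sqrt(-1/(C1 + 3*a))) - log(2)/2
 h(a) = log(-1/(C1 + 3*a))/2 - log(2)/2


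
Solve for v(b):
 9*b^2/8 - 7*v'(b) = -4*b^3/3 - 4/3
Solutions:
 v(b) = C1 + b^4/21 + 3*b^3/56 + 4*b/21


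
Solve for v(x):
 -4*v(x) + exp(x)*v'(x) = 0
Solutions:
 v(x) = C1*exp(-4*exp(-x))


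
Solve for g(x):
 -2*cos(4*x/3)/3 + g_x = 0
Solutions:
 g(x) = C1 + sin(4*x/3)/2


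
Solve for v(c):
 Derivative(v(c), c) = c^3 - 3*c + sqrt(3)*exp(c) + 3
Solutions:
 v(c) = C1 + c^4/4 - 3*c^2/2 + 3*c + sqrt(3)*exp(c)


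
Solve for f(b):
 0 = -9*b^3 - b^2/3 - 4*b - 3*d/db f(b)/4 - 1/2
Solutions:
 f(b) = C1 - 3*b^4 - 4*b^3/27 - 8*b^2/3 - 2*b/3


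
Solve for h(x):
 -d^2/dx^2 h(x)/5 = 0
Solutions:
 h(x) = C1 + C2*x


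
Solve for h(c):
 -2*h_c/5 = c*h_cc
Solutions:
 h(c) = C1 + C2*c^(3/5)


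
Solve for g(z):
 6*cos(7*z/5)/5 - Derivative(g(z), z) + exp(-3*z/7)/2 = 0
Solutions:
 g(z) = C1 + 6*sin(7*z/5)/7 - 7*exp(-3*z/7)/6


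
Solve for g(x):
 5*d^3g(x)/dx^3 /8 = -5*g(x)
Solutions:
 g(x) = C3*exp(-2*x) + (C1*sin(sqrt(3)*x) + C2*cos(sqrt(3)*x))*exp(x)


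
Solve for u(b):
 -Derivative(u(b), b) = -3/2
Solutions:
 u(b) = C1 + 3*b/2


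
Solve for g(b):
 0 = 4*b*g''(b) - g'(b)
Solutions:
 g(b) = C1 + C2*b^(5/4)


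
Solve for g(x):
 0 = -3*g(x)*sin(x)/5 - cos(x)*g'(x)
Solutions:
 g(x) = C1*cos(x)^(3/5)


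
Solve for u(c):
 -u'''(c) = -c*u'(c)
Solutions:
 u(c) = C1 + Integral(C2*airyai(c) + C3*airybi(c), c)


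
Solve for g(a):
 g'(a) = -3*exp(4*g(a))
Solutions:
 g(a) = log(-I*(1/(C1 + 12*a))^(1/4))
 g(a) = log(I*(1/(C1 + 12*a))^(1/4))
 g(a) = log(-(1/(C1 + 12*a))^(1/4))
 g(a) = log(1/(C1 + 12*a))/4


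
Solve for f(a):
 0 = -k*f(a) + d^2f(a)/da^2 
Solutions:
 f(a) = C1*exp(-a*sqrt(k)) + C2*exp(a*sqrt(k))


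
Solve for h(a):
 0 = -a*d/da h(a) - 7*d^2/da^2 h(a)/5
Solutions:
 h(a) = C1 + C2*erf(sqrt(70)*a/14)


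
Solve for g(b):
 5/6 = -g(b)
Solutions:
 g(b) = -5/6


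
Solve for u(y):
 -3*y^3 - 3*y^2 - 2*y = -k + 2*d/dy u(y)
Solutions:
 u(y) = C1 + k*y/2 - 3*y^4/8 - y^3/2 - y^2/2


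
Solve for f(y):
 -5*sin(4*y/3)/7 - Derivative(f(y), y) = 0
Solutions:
 f(y) = C1 + 15*cos(4*y/3)/28


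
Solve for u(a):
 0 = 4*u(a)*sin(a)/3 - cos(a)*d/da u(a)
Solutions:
 u(a) = C1/cos(a)^(4/3)


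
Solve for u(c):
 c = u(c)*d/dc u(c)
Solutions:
 u(c) = -sqrt(C1 + c^2)
 u(c) = sqrt(C1 + c^2)


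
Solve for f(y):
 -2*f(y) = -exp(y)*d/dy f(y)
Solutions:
 f(y) = C1*exp(-2*exp(-y))


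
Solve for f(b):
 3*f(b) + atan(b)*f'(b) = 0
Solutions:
 f(b) = C1*exp(-3*Integral(1/atan(b), b))


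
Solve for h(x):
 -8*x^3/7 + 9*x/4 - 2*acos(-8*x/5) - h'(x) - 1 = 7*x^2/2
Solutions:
 h(x) = C1 - 2*x^4/7 - 7*x^3/6 + 9*x^2/8 - 2*x*acos(-8*x/5) - x - sqrt(25 - 64*x^2)/4


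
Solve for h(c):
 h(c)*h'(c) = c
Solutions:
 h(c) = -sqrt(C1 + c^2)
 h(c) = sqrt(C1 + c^2)


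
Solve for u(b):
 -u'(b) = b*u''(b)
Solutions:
 u(b) = C1 + C2*log(b)


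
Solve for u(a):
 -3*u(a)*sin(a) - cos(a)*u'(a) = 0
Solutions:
 u(a) = C1*cos(a)^3


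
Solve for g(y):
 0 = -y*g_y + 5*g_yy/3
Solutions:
 g(y) = C1 + C2*erfi(sqrt(30)*y/10)


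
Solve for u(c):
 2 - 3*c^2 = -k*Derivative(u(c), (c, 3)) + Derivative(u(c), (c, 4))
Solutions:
 u(c) = C1 + C2*c + C3*c^2 + C4*exp(c*k) + c^5/(20*k) + c^4/(4*k^2) + c^3*(-1/3 + k^(-2))/k


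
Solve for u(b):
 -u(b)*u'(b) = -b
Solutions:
 u(b) = -sqrt(C1 + b^2)
 u(b) = sqrt(C1 + b^2)


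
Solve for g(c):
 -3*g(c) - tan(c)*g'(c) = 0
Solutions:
 g(c) = C1/sin(c)^3


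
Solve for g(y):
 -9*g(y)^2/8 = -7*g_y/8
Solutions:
 g(y) = -7/(C1 + 9*y)


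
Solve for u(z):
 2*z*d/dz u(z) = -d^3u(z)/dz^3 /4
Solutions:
 u(z) = C1 + Integral(C2*airyai(-2*z) + C3*airybi(-2*z), z)


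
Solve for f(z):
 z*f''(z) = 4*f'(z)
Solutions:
 f(z) = C1 + C2*z^5


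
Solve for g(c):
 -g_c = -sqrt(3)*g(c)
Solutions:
 g(c) = C1*exp(sqrt(3)*c)


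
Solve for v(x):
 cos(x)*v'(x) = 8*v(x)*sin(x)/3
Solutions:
 v(x) = C1/cos(x)^(8/3)


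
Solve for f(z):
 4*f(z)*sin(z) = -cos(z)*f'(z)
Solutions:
 f(z) = C1*cos(z)^4


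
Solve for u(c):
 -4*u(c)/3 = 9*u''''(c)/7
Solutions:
 u(c) = (C1*sin(21^(1/4)*c/3) + C2*cos(21^(1/4)*c/3))*exp(-21^(1/4)*c/3) + (C3*sin(21^(1/4)*c/3) + C4*cos(21^(1/4)*c/3))*exp(21^(1/4)*c/3)


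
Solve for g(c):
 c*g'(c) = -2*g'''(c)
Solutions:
 g(c) = C1 + Integral(C2*airyai(-2^(2/3)*c/2) + C3*airybi(-2^(2/3)*c/2), c)


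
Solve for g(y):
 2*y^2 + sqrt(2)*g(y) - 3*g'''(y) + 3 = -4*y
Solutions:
 g(y) = C3*exp(2^(1/6)*3^(2/3)*y/3) - sqrt(2)*y^2 - 2*sqrt(2)*y + (C1*sin(6^(1/6)*y/2) + C2*cos(6^(1/6)*y/2))*exp(-2^(1/6)*3^(2/3)*y/6) - 3*sqrt(2)/2


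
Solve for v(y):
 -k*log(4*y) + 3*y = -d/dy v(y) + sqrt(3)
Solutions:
 v(y) = C1 + k*y*log(y) - k*y + k*y*log(4) - 3*y^2/2 + sqrt(3)*y


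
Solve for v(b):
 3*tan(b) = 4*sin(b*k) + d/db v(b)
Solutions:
 v(b) = C1 - 4*Piecewise((-cos(b*k)/k, Ne(k, 0)), (0, True)) - 3*log(cos(b))


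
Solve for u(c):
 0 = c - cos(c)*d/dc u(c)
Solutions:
 u(c) = C1 + Integral(c/cos(c), c)


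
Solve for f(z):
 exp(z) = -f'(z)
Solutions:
 f(z) = C1 - exp(z)


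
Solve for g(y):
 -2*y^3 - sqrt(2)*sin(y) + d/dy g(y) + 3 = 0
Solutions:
 g(y) = C1 + y^4/2 - 3*y - sqrt(2)*cos(y)


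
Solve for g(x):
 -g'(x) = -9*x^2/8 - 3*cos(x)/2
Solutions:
 g(x) = C1 + 3*x^3/8 + 3*sin(x)/2


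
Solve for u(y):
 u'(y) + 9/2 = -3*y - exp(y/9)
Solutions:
 u(y) = C1 - 3*y^2/2 - 9*y/2 - 9*exp(y/9)


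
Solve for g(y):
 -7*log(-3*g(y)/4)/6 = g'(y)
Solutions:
 6*Integral(1/(log(-_y) - 2*log(2) + log(3)), (_y, g(y)))/7 = C1 - y


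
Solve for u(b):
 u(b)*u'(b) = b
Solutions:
 u(b) = -sqrt(C1 + b^2)
 u(b) = sqrt(C1 + b^2)


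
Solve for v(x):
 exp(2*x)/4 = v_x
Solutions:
 v(x) = C1 + exp(2*x)/8


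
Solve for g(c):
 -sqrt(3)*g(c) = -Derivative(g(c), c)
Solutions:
 g(c) = C1*exp(sqrt(3)*c)


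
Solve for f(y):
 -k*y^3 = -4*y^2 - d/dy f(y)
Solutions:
 f(y) = C1 + k*y^4/4 - 4*y^3/3


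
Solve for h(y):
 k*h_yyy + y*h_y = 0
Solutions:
 h(y) = C1 + Integral(C2*airyai(y*(-1/k)^(1/3)) + C3*airybi(y*(-1/k)^(1/3)), y)


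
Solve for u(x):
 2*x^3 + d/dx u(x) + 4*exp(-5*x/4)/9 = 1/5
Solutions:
 u(x) = C1 - x^4/2 + x/5 + 16*exp(-5*x/4)/45


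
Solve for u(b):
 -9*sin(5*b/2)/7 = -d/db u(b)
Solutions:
 u(b) = C1 - 18*cos(5*b/2)/35


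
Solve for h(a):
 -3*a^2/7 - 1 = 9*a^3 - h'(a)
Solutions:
 h(a) = C1 + 9*a^4/4 + a^3/7 + a


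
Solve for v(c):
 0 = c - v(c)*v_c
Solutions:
 v(c) = -sqrt(C1 + c^2)
 v(c) = sqrt(C1 + c^2)


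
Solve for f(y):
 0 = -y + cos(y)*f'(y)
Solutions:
 f(y) = C1 + Integral(y/cos(y), y)


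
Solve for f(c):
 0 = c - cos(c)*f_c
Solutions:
 f(c) = C1 + Integral(c/cos(c), c)


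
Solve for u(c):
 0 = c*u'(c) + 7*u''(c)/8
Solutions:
 u(c) = C1 + C2*erf(2*sqrt(7)*c/7)


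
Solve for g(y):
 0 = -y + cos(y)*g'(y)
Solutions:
 g(y) = C1 + Integral(y/cos(y), y)


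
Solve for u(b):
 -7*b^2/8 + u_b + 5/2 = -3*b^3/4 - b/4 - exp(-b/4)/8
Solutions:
 u(b) = C1 - 3*b^4/16 + 7*b^3/24 - b^2/8 - 5*b/2 + exp(-b/4)/2


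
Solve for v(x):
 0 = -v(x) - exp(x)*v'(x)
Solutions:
 v(x) = C1*exp(exp(-x))


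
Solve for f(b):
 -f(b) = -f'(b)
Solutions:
 f(b) = C1*exp(b)


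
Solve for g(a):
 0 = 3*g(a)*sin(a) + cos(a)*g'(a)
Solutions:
 g(a) = C1*cos(a)^3


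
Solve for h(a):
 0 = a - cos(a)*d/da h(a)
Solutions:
 h(a) = C1 + Integral(a/cos(a), a)


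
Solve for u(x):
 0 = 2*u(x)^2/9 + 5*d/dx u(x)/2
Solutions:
 u(x) = 45/(C1 + 4*x)


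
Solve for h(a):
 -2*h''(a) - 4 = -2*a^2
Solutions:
 h(a) = C1 + C2*a + a^4/12 - a^2


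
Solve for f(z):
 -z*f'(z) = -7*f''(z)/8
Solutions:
 f(z) = C1 + C2*erfi(2*sqrt(7)*z/7)


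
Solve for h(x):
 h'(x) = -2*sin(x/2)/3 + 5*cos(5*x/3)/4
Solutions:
 h(x) = C1 + 3*sin(5*x/3)/4 + 4*cos(x/2)/3


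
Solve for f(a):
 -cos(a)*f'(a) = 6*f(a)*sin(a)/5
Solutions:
 f(a) = C1*cos(a)^(6/5)


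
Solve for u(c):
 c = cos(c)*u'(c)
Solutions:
 u(c) = C1 + Integral(c/cos(c), c)


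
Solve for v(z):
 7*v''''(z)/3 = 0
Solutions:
 v(z) = C1 + C2*z + C3*z^2 + C4*z^3


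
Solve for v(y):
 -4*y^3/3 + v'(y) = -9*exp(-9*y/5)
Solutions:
 v(y) = C1 + y^4/3 + 5*exp(-9*y/5)


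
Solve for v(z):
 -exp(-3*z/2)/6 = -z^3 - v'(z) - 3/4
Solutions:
 v(z) = C1 - z^4/4 - 3*z/4 - exp(-3*z/2)/9


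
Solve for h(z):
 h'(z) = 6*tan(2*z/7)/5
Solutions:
 h(z) = C1 - 21*log(cos(2*z/7))/5


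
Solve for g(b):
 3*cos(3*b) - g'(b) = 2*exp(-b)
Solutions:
 g(b) = C1 + sin(3*b) + 2*exp(-b)


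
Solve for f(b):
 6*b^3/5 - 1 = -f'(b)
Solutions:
 f(b) = C1 - 3*b^4/10 + b


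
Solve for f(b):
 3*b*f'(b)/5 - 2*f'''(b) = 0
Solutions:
 f(b) = C1 + Integral(C2*airyai(10^(2/3)*3^(1/3)*b/10) + C3*airybi(10^(2/3)*3^(1/3)*b/10), b)


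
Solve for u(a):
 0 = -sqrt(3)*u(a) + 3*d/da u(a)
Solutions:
 u(a) = C1*exp(sqrt(3)*a/3)


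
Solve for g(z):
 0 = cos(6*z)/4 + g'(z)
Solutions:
 g(z) = C1 - sin(6*z)/24


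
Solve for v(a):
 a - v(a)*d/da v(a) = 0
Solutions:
 v(a) = -sqrt(C1 + a^2)
 v(a) = sqrt(C1 + a^2)


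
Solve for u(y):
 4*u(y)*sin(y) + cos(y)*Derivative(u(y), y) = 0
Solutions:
 u(y) = C1*cos(y)^4


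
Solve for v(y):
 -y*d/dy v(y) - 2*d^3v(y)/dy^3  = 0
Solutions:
 v(y) = C1 + Integral(C2*airyai(-2^(2/3)*y/2) + C3*airybi(-2^(2/3)*y/2), y)


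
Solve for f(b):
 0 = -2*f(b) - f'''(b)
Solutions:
 f(b) = C3*exp(-2^(1/3)*b) + (C1*sin(2^(1/3)*sqrt(3)*b/2) + C2*cos(2^(1/3)*sqrt(3)*b/2))*exp(2^(1/3)*b/2)


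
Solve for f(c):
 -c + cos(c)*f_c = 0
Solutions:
 f(c) = C1 + Integral(c/cos(c), c)


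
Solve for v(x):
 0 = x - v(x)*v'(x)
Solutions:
 v(x) = -sqrt(C1 + x^2)
 v(x) = sqrt(C1 + x^2)


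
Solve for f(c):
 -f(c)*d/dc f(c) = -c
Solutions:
 f(c) = -sqrt(C1 + c^2)
 f(c) = sqrt(C1 + c^2)


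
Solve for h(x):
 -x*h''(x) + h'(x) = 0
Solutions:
 h(x) = C1 + C2*x^2


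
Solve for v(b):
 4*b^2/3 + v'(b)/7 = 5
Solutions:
 v(b) = C1 - 28*b^3/9 + 35*b


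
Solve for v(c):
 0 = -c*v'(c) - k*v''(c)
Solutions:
 v(c) = C1 + C2*sqrt(k)*erf(sqrt(2)*c*sqrt(1/k)/2)


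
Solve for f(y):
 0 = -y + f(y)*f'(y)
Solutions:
 f(y) = -sqrt(C1 + y^2)
 f(y) = sqrt(C1 + y^2)


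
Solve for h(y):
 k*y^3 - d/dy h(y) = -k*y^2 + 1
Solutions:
 h(y) = C1 + k*y^4/4 + k*y^3/3 - y


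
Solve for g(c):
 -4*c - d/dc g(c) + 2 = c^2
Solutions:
 g(c) = C1 - c^3/3 - 2*c^2 + 2*c


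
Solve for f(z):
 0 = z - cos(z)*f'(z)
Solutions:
 f(z) = C1 + Integral(z/cos(z), z)


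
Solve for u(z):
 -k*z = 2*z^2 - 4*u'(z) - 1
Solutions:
 u(z) = C1 + k*z^2/8 + z^3/6 - z/4


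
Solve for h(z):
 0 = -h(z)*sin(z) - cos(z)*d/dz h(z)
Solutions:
 h(z) = C1*cos(z)


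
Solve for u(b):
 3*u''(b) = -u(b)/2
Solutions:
 u(b) = C1*sin(sqrt(6)*b/6) + C2*cos(sqrt(6)*b/6)


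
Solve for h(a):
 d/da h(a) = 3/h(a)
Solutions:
 h(a) = -sqrt(C1 + 6*a)
 h(a) = sqrt(C1 + 6*a)


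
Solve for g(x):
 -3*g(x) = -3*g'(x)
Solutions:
 g(x) = C1*exp(x)


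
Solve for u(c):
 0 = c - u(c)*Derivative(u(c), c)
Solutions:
 u(c) = -sqrt(C1 + c^2)
 u(c) = sqrt(C1 + c^2)


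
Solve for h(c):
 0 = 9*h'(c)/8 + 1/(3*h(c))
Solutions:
 h(c) = -sqrt(C1 - 48*c)/9
 h(c) = sqrt(C1 - 48*c)/9


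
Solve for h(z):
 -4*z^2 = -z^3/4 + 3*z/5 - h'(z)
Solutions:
 h(z) = C1 - z^4/16 + 4*z^3/3 + 3*z^2/10


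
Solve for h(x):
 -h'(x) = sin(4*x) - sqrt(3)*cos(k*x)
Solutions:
 h(x) = C1 + cos(4*x)/4 + sqrt(3)*sin(k*x)/k


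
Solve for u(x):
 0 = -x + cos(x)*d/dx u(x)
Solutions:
 u(x) = C1 + Integral(x/cos(x), x)


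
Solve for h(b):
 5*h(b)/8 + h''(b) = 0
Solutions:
 h(b) = C1*sin(sqrt(10)*b/4) + C2*cos(sqrt(10)*b/4)


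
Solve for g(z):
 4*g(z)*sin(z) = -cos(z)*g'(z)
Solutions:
 g(z) = C1*cos(z)^4


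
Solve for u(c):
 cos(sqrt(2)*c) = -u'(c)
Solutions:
 u(c) = C1 - sqrt(2)*sin(sqrt(2)*c)/2


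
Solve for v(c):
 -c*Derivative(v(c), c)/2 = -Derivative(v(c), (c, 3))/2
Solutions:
 v(c) = C1 + Integral(C2*airyai(c) + C3*airybi(c), c)


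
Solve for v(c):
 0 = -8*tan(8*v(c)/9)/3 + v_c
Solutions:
 v(c) = -9*asin(C1*exp(64*c/27))/8 + 9*pi/8
 v(c) = 9*asin(C1*exp(64*c/27))/8


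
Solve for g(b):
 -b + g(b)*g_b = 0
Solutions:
 g(b) = -sqrt(C1 + b^2)
 g(b) = sqrt(C1 + b^2)


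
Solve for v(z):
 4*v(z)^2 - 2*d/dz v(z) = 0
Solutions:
 v(z) = -1/(C1 + 2*z)


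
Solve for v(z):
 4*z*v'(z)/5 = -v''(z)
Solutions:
 v(z) = C1 + C2*erf(sqrt(10)*z/5)


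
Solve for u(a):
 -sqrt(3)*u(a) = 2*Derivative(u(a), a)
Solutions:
 u(a) = C1*exp(-sqrt(3)*a/2)


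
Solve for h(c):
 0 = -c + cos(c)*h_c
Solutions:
 h(c) = C1 + Integral(c/cos(c), c)


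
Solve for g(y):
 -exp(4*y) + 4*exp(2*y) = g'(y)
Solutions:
 g(y) = C1 - exp(4*y)/4 + 2*exp(2*y)


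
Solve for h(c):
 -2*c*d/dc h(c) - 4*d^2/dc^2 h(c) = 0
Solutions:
 h(c) = C1 + C2*erf(c/2)


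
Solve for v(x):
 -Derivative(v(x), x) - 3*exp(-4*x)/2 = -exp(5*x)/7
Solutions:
 v(x) = C1 + exp(5*x)/35 + 3*exp(-4*x)/8


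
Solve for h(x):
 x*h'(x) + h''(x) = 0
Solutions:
 h(x) = C1 + C2*erf(sqrt(2)*x/2)


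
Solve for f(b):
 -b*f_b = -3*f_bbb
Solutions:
 f(b) = C1 + Integral(C2*airyai(3^(2/3)*b/3) + C3*airybi(3^(2/3)*b/3), b)


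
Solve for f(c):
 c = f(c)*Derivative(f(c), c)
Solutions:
 f(c) = -sqrt(C1 + c^2)
 f(c) = sqrt(C1 + c^2)


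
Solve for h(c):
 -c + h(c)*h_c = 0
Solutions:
 h(c) = -sqrt(C1 + c^2)
 h(c) = sqrt(C1 + c^2)


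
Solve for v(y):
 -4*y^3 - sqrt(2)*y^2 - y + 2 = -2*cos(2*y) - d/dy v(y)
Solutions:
 v(y) = C1 + y^4 + sqrt(2)*y^3/3 + y^2/2 - 2*y - 2*sin(y)*cos(y)


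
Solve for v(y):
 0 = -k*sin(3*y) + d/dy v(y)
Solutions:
 v(y) = C1 - k*cos(3*y)/3


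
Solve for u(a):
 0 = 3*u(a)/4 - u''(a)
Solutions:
 u(a) = C1*exp(-sqrt(3)*a/2) + C2*exp(sqrt(3)*a/2)


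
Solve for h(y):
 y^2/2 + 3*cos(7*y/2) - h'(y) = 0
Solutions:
 h(y) = C1 + y^3/6 + 6*sin(7*y/2)/7


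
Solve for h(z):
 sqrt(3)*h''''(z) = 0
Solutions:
 h(z) = C1 + C2*z + C3*z^2 + C4*z^3


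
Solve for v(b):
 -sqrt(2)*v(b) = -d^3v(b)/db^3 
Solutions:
 v(b) = C3*exp(2^(1/6)*b) + (C1*sin(2^(1/6)*sqrt(3)*b/2) + C2*cos(2^(1/6)*sqrt(3)*b/2))*exp(-2^(1/6)*b/2)


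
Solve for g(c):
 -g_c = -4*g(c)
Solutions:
 g(c) = C1*exp(4*c)


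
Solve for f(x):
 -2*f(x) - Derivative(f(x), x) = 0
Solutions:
 f(x) = C1*exp(-2*x)


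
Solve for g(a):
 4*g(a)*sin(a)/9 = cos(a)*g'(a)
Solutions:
 g(a) = C1/cos(a)^(4/9)


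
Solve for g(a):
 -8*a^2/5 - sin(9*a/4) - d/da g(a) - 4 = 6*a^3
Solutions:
 g(a) = C1 - 3*a^4/2 - 8*a^3/15 - 4*a + 4*cos(9*a/4)/9


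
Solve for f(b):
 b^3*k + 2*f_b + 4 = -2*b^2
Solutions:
 f(b) = C1 - b^4*k/8 - b^3/3 - 2*b


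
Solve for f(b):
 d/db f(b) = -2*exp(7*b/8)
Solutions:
 f(b) = C1 - 16*exp(7*b/8)/7


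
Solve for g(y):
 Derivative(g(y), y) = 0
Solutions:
 g(y) = C1


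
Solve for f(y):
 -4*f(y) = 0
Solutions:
 f(y) = 0


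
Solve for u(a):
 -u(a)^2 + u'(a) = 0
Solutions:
 u(a) = -1/(C1 + a)


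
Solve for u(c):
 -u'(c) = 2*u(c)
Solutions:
 u(c) = C1*exp(-2*c)


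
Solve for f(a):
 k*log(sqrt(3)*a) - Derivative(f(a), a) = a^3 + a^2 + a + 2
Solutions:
 f(a) = C1 - a^4/4 - a^3/3 - a^2/2 + a*k*log(a) - a*k + a*k*log(3)/2 - 2*a


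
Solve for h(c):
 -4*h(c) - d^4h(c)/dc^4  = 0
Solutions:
 h(c) = (C1*sin(c) + C2*cos(c))*exp(-c) + (C3*sin(c) + C4*cos(c))*exp(c)


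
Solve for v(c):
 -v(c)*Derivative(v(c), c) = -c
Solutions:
 v(c) = -sqrt(C1 + c^2)
 v(c) = sqrt(C1 + c^2)


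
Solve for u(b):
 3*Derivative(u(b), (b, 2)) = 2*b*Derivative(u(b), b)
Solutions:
 u(b) = C1 + C2*erfi(sqrt(3)*b/3)


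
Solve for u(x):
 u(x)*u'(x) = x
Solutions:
 u(x) = -sqrt(C1 + x^2)
 u(x) = sqrt(C1 + x^2)


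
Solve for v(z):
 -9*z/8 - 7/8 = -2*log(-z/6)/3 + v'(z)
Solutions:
 v(z) = C1 - 9*z^2/16 + 2*z*log(-z)/3 + z*(-37 - 16*log(6))/24


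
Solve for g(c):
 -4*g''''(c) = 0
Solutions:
 g(c) = C1 + C2*c + C3*c^2 + C4*c^3


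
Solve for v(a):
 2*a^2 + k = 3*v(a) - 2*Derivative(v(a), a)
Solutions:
 v(a) = C1*exp(3*a/2) + 2*a^2/3 + 8*a/9 + k/3 + 16/27


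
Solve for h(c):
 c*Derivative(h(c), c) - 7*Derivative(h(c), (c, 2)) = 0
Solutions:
 h(c) = C1 + C2*erfi(sqrt(14)*c/14)


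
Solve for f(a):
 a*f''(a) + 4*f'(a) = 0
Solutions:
 f(a) = C1 + C2/a^3


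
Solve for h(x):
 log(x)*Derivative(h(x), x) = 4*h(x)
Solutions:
 h(x) = C1*exp(4*li(x))


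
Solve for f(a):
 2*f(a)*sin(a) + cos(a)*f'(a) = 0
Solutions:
 f(a) = C1*cos(a)^2


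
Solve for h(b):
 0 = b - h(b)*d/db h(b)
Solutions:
 h(b) = -sqrt(C1 + b^2)
 h(b) = sqrt(C1 + b^2)


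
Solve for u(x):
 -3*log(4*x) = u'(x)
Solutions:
 u(x) = C1 - 3*x*log(x) - x*log(64) + 3*x


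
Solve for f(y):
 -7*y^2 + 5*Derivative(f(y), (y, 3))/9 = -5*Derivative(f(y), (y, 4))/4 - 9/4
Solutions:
 f(y) = C1 + C2*y + C3*y^2 + C4*exp(-4*y/9) + 21*y^5/100 - 189*y^4/80 + 1647*y^3/80


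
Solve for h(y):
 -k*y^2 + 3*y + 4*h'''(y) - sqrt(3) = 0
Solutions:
 h(y) = C1 + C2*y + C3*y^2 + k*y^5/240 - y^4/32 + sqrt(3)*y^3/24


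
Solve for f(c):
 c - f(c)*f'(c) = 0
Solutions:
 f(c) = -sqrt(C1 + c^2)
 f(c) = sqrt(C1 + c^2)


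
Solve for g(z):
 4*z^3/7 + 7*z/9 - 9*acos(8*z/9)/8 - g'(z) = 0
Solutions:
 g(z) = C1 + z^4/7 + 7*z^2/18 - 9*z*acos(8*z/9)/8 + 9*sqrt(81 - 64*z^2)/64


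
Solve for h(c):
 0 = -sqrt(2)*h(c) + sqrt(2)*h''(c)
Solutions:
 h(c) = C1*exp(-c) + C2*exp(c)


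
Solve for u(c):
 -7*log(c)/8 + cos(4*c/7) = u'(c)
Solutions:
 u(c) = C1 - 7*c*log(c)/8 + 7*c/8 + 7*sin(4*c/7)/4


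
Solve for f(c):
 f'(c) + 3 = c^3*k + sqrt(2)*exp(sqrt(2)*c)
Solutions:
 f(c) = C1 + c^4*k/4 - 3*c + exp(sqrt(2)*c)


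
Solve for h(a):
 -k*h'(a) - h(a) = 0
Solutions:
 h(a) = C1*exp(-a/k)


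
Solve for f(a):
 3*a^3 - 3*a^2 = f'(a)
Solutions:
 f(a) = C1 + 3*a^4/4 - a^3


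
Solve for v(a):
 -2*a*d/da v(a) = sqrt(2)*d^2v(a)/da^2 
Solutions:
 v(a) = C1 + C2*erf(2^(3/4)*a/2)


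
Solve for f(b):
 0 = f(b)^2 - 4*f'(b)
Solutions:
 f(b) = -4/(C1 + b)


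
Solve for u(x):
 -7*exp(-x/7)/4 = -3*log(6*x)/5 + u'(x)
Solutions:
 u(x) = C1 + 3*x*log(x)/5 + 3*x*(-1 + log(6))/5 + 49*exp(-x/7)/4


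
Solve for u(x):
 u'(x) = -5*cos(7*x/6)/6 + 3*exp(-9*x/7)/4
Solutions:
 u(x) = C1 - 5*sin(7*x/6)/7 - 7*exp(-9*x/7)/12


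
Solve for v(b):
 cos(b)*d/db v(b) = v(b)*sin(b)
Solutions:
 v(b) = C1/cos(b)


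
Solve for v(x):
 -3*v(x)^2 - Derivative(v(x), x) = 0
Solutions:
 v(x) = 1/(C1 + 3*x)


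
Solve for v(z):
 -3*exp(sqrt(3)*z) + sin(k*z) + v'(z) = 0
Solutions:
 v(z) = C1 + sqrt(3)*exp(sqrt(3)*z) + cos(k*z)/k


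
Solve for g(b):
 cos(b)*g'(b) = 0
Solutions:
 g(b) = C1


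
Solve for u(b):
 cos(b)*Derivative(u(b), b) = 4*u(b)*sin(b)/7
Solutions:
 u(b) = C1/cos(b)^(4/7)


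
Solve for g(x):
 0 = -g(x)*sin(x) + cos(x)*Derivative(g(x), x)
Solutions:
 g(x) = C1/cos(x)


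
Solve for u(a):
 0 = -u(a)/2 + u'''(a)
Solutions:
 u(a) = C3*exp(2^(2/3)*a/2) + (C1*sin(2^(2/3)*sqrt(3)*a/4) + C2*cos(2^(2/3)*sqrt(3)*a/4))*exp(-2^(2/3)*a/4)


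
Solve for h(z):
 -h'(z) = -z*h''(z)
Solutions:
 h(z) = C1 + C2*z^2


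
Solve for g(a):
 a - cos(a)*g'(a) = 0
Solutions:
 g(a) = C1 + Integral(a/cos(a), a)


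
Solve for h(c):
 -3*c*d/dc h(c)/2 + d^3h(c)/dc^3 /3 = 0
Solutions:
 h(c) = C1 + Integral(C2*airyai(6^(2/3)*c/2) + C3*airybi(6^(2/3)*c/2), c)


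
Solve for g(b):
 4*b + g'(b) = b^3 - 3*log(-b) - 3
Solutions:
 g(b) = C1 + b^4/4 - 2*b^2 - 3*b*log(-b)


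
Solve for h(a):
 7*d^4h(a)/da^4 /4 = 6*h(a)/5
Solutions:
 h(a) = C1*exp(-24^(1/4)*35^(3/4)*a/35) + C2*exp(24^(1/4)*35^(3/4)*a/35) + C3*sin(24^(1/4)*35^(3/4)*a/35) + C4*cos(24^(1/4)*35^(3/4)*a/35)


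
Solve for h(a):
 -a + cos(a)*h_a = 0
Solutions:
 h(a) = C1 + Integral(a/cos(a), a)


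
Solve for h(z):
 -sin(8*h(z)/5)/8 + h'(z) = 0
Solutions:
 -z/8 + 5*log(cos(8*h(z)/5) - 1)/16 - 5*log(cos(8*h(z)/5) + 1)/16 = C1


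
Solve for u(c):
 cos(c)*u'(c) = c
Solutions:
 u(c) = C1 + Integral(c/cos(c), c)


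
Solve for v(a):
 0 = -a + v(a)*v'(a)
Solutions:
 v(a) = -sqrt(C1 + a^2)
 v(a) = sqrt(C1 + a^2)


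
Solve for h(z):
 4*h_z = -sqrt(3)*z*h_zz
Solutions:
 h(z) = C1 + C2*z^(1 - 4*sqrt(3)/3)


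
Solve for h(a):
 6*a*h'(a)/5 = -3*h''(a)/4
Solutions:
 h(a) = C1 + C2*erf(2*sqrt(5)*a/5)


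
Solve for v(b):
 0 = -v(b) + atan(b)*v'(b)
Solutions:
 v(b) = C1*exp(Integral(1/atan(b), b))


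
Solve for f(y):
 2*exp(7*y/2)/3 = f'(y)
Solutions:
 f(y) = C1 + 4*exp(7*y/2)/21


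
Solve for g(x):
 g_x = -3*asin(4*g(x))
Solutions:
 Integral(1/asin(4*_y), (_y, g(x))) = C1 - 3*x


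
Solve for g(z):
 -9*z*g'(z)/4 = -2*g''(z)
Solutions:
 g(z) = C1 + C2*erfi(3*z/4)


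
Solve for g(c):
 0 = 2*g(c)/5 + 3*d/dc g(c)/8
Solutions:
 g(c) = C1*exp(-16*c/15)


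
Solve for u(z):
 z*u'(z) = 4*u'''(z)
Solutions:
 u(z) = C1 + Integral(C2*airyai(2^(1/3)*z/2) + C3*airybi(2^(1/3)*z/2), z)


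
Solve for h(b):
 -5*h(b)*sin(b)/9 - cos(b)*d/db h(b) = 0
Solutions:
 h(b) = C1*cos(b)^(5/9)


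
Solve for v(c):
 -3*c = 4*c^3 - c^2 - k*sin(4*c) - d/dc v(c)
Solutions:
 v(c) = C1 + c^4 - c^3/3 + 3*c^2/2 + k*cos(4*c)/4


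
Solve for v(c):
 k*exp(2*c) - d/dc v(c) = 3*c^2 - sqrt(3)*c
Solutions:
 v(c) = C1 - c^3 + sqrt(3)*c^2/2 + k*exp(2*c)/2


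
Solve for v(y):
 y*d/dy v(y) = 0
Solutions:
 v(y) = C1


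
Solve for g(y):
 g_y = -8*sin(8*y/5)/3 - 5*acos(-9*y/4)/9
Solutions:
 g(y) = C1 - 5*y*acos(-9*y/4)/9 - 5*sqrt(16 - 81*y^2)/81 + 5*cos(8*y/5)/3


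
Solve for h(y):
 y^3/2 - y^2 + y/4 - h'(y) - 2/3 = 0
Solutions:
 h(y) = C1 + y^4/8 - y^3/3 + y^2/8 - 2*y/3


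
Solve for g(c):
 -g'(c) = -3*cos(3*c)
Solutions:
 g(c) = C1 + sin(3*c)


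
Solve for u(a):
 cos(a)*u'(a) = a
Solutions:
 u(a) = C1 + Integral(a/cos(a), a)


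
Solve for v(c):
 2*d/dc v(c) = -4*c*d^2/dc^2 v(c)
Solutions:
 v(c) = C1 + C2*sqrt(c)


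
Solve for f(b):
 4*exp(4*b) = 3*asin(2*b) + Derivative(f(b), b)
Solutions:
 f(b) = C1 - 3*b*asin(2*b) - 3*sqrt(1 - 4*b^2)/2 + exp(4*b)


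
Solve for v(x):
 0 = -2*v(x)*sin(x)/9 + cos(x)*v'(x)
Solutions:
 v(x) = C1/cos(x)^(2/9)


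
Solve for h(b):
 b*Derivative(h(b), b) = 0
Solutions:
 h(b) = C1


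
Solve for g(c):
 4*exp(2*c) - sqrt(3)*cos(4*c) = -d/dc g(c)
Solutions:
 g(c) = C1 - 2*exp(2*c) + sqrt(3)*sin(4*c)/4


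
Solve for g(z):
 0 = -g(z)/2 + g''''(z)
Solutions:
 g(z) = C1*exp(-2^(3/4)*z/2) + C2*exp(2^(3/4)*z/2) + C3*sin(2^(3/4)*z/2) + C4*cos(2^(3/4)*z/2)


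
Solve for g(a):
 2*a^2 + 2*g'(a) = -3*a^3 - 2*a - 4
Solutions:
 g(a) = C1 - 3*a^4/8 - a^3/3 - a^2/2 - 2*a


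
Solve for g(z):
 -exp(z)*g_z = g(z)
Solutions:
 g(z) = C1*exp(exp(-z))


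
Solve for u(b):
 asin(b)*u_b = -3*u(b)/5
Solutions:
 u(b) = C1*exp(-3*Integral(1/asin(b), b)/5)


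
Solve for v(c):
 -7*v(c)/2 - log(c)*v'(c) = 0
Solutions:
 v(c) = C1*exp(-7*li(c)/2)


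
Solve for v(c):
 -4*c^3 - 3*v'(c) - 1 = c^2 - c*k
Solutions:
 v(c) = C1 - c^4/3 - c^3/9 + c^2*k/6 - c/3


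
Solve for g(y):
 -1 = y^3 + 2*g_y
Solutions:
 g(y) = C1 - y^4/8 - y/2


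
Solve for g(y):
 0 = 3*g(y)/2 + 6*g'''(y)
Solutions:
 g(y) = C3*exp(-2^(1/3)*y/2) + (C1*sin(2^(1/3)*sqrt(3)*y/4) + C2*cos(2^(1/3)*sqrt(3)*y/4))*exp(2^(1/3)*y/4)


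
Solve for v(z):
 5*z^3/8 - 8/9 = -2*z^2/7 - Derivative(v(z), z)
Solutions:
 v(z) = C1 - 5*z^4/32 - 2*z^3/21 + 8*z/9


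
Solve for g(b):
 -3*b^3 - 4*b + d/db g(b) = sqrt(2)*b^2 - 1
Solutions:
 g(b) = C1 + 3*b^4/4 + sqrt(2)*b^3/3 + 2*b^2 - b
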